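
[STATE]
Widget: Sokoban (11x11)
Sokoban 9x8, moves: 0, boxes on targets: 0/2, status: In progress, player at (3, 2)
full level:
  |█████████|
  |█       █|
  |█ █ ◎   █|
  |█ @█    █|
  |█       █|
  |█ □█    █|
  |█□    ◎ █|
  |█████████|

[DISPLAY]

█████████  
█       █  
█ █ ◎   █  
█ @█    █  
█       █  
█ □█    █  
█□    ◎ █  
█████████  
Moves: 0  0
           
           


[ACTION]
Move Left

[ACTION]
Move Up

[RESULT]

█████████  
█       █  
█@█ ◎   █  
█  █    █  
█       █  
█ □█    █  
█□    ◎ █  
█████████  
Moves: 2  0
           
           


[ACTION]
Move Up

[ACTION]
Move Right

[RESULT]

█████████  
█ @     █  
█ █ ◎   █  
█  █    █  
█       █  
█ □█    █  
█□    ◎ █  
█████████  
Moves: 4  0
           
           


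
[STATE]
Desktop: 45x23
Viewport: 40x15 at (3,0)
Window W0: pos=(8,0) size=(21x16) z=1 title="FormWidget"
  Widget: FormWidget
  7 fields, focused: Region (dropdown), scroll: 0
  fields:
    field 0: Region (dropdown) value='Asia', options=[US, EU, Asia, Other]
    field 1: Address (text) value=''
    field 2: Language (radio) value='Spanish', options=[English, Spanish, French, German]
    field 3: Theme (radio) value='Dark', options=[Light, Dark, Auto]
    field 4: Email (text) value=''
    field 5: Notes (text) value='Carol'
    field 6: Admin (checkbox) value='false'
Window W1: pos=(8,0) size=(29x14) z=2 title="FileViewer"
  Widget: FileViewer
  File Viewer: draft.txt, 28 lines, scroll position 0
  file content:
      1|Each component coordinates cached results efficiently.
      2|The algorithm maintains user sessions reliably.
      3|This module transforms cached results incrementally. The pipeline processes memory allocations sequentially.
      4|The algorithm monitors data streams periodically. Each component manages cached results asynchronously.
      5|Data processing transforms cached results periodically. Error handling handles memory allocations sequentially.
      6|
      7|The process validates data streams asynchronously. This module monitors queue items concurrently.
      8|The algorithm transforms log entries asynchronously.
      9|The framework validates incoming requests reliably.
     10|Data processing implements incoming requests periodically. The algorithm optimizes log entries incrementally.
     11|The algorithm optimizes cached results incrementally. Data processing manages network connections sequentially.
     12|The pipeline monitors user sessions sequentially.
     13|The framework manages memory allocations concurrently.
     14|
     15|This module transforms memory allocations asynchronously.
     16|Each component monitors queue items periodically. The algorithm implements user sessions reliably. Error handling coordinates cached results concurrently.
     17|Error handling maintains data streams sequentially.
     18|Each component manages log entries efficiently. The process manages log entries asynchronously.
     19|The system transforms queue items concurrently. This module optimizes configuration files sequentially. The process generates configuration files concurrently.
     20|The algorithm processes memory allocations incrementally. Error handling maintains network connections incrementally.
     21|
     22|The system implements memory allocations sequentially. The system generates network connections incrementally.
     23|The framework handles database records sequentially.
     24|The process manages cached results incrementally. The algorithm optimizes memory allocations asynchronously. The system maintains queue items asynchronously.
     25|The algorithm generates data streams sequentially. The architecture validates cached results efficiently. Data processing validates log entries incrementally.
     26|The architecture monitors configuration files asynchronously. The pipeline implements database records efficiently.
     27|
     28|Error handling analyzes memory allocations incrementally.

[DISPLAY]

     ┏━━━━━━━━━━━━━━━━━━━━━━━━━━━┓      
     ┃ FileViewer                ┃      
     ┠───────────────────────────┨      
     ┃Each component coordinates▲┃      
     ┃The algorithm maintains us█┃      
     ┃This module transforms cac░┃      
     ┃The algorithm monitors dat░┃      
     ┃Data processing transforms░┃      
     ┃                          ░┃      
     ┃The process validates data░┃      
     ┃The algorithm transforms l░┃      
     ┃The framework validates in░┃      
     ┃Data processing implements▼┃      
     ┗━━━━━━━━━━━━━━━━━━━━━━━━━━━┛      
     ┃                   ┃              


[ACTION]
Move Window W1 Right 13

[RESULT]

     ┏━━━━━━━┏━━━━━━━━━━━━━━━━━━━━━━━━━━
     ┃ FormWi┃ FileViewer               
     ┠───────┠──────────────────────────
     ┃> Regio┃Each component coordinates
     ┃  Addre┃The algorithm maintains us
     ┃  Langu┃This module transforms cac
     ┃  Theme┃The algorithm monitors dat
     ┃  Email┃Data processing transforms
     ┃  Notes┃                          
     ┃  Admin┃The process validates data
     ┃       ┃The algorithm transforms l
     ┃       ┃The framework validates in
     ┃       ┃Data processing implements
     ┃       ┗━━━━━━━━━━━━━━━━━━━━━━━━━━
     ┃                   ┃              


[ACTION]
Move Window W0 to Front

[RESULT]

     ┏━━━━━━━━━━━━━━━━━━━┓━━━━━━━━━━━━━━
     ┃ FormWidget        ┃              
     ┠───────────────────┨──────────────
     ┃> Region:     [As▼]┃nt coordinates
     ┃  Address:    [   ]┃m maintains us
     ┃  Language:   ( ) E┃transforms cac
     ┃  Theme:      ( ) L┃m monitors dat
     ┃  Email:      [   ]┃ing transforms
     ┃  Notes:      [Car]┃              
     ┃  Admin:      [ ]  ┃validates data
     ┃                   ┃m transforms l
     ┃                   ┃k validates in
     ┃                   ┃ing implements
     ┃                   ┃━━━━━━━━━━━━━━
     ┃                   ┃              


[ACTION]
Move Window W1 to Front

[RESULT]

     ┏━━━━━━━┏━━━━━━━━━━━━━━━━━━━━━━━━━━
     ┃ FormWi┃ FileViewer               
     ┠───────┠──────────────────────────
     ┃> Regio┃Each component coordinates
     ┃  Addre┃The algorithm maintains us
     ┃  Langu┃This module transforms cac
     ┃  Theme┃The algorithm monitors dat
     ┃  Email┃Data processing transforms
     ┃  Notes┃                          
     ┃  Admin┃The process validates data
     ┃       ┃The algorithm transforms l
     ┃       ┃The framework validates in
     ┃       ┃Data processing implements
     ┃       ┗━━━━━━━━━━━━━━━━━━━━━━━━━━
     ┃                   ┃              


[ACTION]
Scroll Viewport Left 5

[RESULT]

        ┏━━━━━━━┏━━━━━━━━━━━━━━━━━━━━━━━
        ┃ FormWi┃ FileViewer            
        ┠───────┠───────────────────────
        ┃> Regio┃Each component coordina
        ┃  Addre┃The algorithm maintains
        ┃  Langu┃This module transforms 
        ┃  Theme┃The algorithm monitors 
        ┃  Email┃Data processing transfo
        ┃  Notes┃                       
        ┃  Admin┃The process validates d
        ┃       ┃The algorithm transform
        ┃       ┃The framework validates
        ┃       ┃Data processing impleme
        ┃       ┗━━━━━━━━━━━━━━━━━━━━━━━
        ┃                   ┃           


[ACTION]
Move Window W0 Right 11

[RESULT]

                ┏━━━━━━━━━━━━━━━━━━━━━━━
                ┃ FileViewer            
                ┠───────────────────────
                ┃Each component coordina
                ┃The algorithm maintains
                ┃This module transforms 
                ┃The algorithm monitors 
                ┃Data processing transfo
                ┃                       
                ┃The process validates d
                ┃The algorithm transform
                ┃The framework validates
                ┃Data processing impleme
                ┗━━━━━━━━━━━━━━━━━━━━━━━
                   ┃                   ┃


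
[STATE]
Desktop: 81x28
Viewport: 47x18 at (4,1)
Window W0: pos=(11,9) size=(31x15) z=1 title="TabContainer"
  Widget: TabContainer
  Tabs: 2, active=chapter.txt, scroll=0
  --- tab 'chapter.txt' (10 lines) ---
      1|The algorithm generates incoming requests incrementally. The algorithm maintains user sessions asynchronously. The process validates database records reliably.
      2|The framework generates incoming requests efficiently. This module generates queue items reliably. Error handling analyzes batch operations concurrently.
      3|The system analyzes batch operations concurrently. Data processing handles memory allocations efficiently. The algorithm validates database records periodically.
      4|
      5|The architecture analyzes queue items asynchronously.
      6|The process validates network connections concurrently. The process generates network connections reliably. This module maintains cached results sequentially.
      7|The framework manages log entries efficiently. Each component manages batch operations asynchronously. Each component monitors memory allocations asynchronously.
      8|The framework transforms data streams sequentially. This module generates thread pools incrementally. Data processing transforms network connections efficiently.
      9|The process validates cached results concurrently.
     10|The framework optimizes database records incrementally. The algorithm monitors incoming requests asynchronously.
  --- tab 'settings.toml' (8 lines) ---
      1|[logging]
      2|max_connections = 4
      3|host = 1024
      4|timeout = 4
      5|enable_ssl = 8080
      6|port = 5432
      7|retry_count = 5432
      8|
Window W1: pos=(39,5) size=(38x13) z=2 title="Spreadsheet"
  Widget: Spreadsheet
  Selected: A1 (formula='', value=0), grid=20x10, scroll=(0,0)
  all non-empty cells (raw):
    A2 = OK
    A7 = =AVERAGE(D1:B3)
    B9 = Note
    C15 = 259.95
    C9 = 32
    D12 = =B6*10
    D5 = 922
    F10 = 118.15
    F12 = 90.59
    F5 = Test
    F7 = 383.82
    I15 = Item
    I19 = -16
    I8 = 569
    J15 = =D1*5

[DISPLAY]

                                               
                                               
                                               
                                               
                                   ┏━━━━━━━━━━━
                                   ┃ Spreadshee
                                   ┠───────────
                                   ┃A1:        
       ┏━━━━━━━━━━━━━━━━━━━━━━━━━━━┃       A   
       ┃ TabContainer              ┃-----------
       ┠───────────────────────────┃  1      [0
       ┃[chapter.txt]│ settings.tom┃  2 OK     
       ┃───────────────────────────┃  3        
       ┃The algorithm generates inc┃  4        
       ┃The framework generates inc┃  5        
       ┃The system analyzes batch o┃  6        
       ┃                           ┗━━━━━━━━━━━
       ┃The architecture analyzes que┃         


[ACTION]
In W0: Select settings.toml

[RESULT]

                                               
                                               
                                               
                                               
                                   ┏━━━━━━━━━━━
                                   ┃ Spreadshee
                                   ┠───────────
                                   ┃A1:        
       ┏━━━━━━━━━━━━━━━━━━━━━━━━━━━┃       A   
       ┃ TabContainer              ┃-----------
       ┠───────────────────────────┃  1      [0
       ┃ chapter.txt │[settings.tom┃  2 OK     
       ┃───────────────────────────┃  3        
       ┃[logging]                  ┃  4        
       ┃max_connections = 4        ┃  5        
       ┃host = 1024                ┃  6        
       ┃timeout = 4                ┗━━━━━━━━━━━
       ┃enable_ssl = 8080            ┃         


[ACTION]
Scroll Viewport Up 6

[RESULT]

                                               
                                               
                                               
                                               
                                               
                                   ┏━━━━━━━━━━━
                                   ┃ Spreadshee
                                   ┠───────────
                                   ┃A1:        
       ┏━━━━━━━━━━━━━━━━━━━━━━━━━━━┃       A   
       ┃ TabContainer              ┃-----------
       ┠───────────────────────────┃  1      [0
       ┃ chapter.txt │[settings.tom┃  2 OK     
       ┃───────────────────────────┃  3        
       ┃[logging]                  ┃  4        
       ┃max_connections = 4        ┃  5        
       ┃host = 1024                ┃  6        
       ┃timeout = 4                ┗━━━━━━━━━━━


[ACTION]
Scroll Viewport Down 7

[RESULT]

                                   ┠───────────
                                   ┃A1:        
       ┏━━━━━━━━━━━━━━━━━━━━━━━━━━━┃       A   
       ┃ TabContainer              ┃-----------
       ┠───────────────────────────┃  1      [0
       ┃ chapter.txt │[settings.tom┃  2 OK     
       ┃───────────────────────────┃  3        
       ┃[logging]                  ┃  4        
       ┃max_connections = 4        ┃  5        
       ┃host = 1024                ┃  6        
       ┃timeout = 4                ┗━━━━━━━━━━━
       ┃enable_ssl = 8080            ┃         
       ┃port = 5432                  ┃         
       ┃retry_count = 5432           ┃         
       ┃                             ┃         
       ┃                             ┃         
       ┗━━━━━━━━━━━━━━━━━━━━━━━━━━━━━┛         
                                               


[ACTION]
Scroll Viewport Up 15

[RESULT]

                                               
                                               
                                               
                                               
                                               
                                   ┏━━━━━━━━━━━
                                   ┃ Spreadshee
                                   ┠───────────
                                   ┃A1:        
       ┏━━━━━━━━━━━━━━━━━━━━━━━━━━━┃       A   
       ┃ TabContainer              ┃-----------
       ┠───────────────────────────┃  1      [0
       ┃ chapter.txt │[settings.tom┃  2 OK     
       ┃───────────────────────────┃  3        
       ┃[logging]                  ┃  4        
       ┃max_connections = 4        ┃  5        
       ┃host = 1024                ┃  6        
       ┃timeout = 4                ┗━━━━━━━━━━━


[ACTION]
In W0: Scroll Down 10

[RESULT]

                                               
                                               
                                               
                                               
                                               
                                   ┏━━━━━━━━━━━
                                   ┃ Spreadshee
                                   ┠───────────
                                   ┃A1:        
       ┏━━━━━━━━━━━━━━━━━━━━━━━━━━━┃       A   
       ┃ TabContainer              ┃-----------
       ┠───────────────────────────┃  1      [0
       ┃ chapter.txt │[settings.tom┃  2 OK     
       ┃───────────────────────────┃  3        
       ┃                           ┃  4        
       ┃                           ┃  5        
       ┃                           ┃  6        
       ┃                           ┗━━━━━━━━━━━


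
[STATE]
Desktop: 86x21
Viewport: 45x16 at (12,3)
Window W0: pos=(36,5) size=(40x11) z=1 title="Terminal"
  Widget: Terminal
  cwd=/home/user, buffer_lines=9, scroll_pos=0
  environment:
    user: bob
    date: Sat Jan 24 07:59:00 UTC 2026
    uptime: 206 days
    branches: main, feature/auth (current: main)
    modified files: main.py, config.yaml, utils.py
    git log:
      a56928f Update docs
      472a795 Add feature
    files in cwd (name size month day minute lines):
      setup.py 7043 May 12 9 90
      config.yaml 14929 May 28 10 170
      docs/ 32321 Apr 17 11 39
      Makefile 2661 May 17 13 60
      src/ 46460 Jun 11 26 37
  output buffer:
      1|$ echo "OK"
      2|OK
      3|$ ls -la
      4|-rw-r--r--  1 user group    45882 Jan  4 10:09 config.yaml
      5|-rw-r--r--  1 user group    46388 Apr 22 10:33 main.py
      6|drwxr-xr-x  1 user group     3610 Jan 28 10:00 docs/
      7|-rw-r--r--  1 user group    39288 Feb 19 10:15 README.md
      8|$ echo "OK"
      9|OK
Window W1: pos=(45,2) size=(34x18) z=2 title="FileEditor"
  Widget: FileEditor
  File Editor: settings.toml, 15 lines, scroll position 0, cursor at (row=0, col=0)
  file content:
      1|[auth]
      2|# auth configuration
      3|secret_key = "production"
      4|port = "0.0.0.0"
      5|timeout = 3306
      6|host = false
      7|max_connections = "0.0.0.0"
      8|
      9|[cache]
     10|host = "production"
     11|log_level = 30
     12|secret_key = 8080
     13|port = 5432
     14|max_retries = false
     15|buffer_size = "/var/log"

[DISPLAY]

                                 ┃ FileEditor
                                 ┠───────────
                        ┏━━━━━━━━┃█auth]     
                        ┃ Termina┃# auth conf
                        ┠────────┃secret_key 
                        ┃$ echo "┃port = "0.0
                        ┃OK      ┃timeout = 3
                        ┃$ ls -la┃host = fals
                        ┃-rw-r--r┃max_connect
                        ┃-rw-r--r┃           
                        ┃drwxr-xr┃[cache]    
                        ┃-rw-r--r┃host = "pro
                        ┗━━━━━━━━┃log_level =
                                 ┃secret_key 
                                 ┃port = 5432
                                 ┃max_retries


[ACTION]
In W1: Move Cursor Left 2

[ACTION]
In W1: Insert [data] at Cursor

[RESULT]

                                 ┃ FileEditor
                                 ┠───────────
                        ┏━━━━━━━━┃data█auth] 
                        ┃ Termina┃# auth conf
                        ┠────────┃secret_key 
                        ┃$ echo "┃port = "0.0
                        ┃OK      ┃timeout = 3
                        ┃$ ls -la┃host = fals
                        ┃-rw-r--r┃max_connect
                        ┃-rw-r--r┃           
                        ┃drwxr-xr┃[cache]    
                        ┃-rw-r--r┃host = "pro
                        ┗━━━━━━━━┃log_level =
                                 ┃secret_key 
                                 ┃port = 5432
                                 ┃max_retries


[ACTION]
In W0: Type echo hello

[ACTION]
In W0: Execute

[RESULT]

                                 ┃ FileEditor
                                 ┠───────────
                        ┏━━━━━━━━┃data█auth] 
                        ┃ Termina┃# auth conf
                        ┠────────┃secret_key 
                        ┃drwxr-xr┃port = "0.0
                        ┃-rw-r--r┃timeout = 3
                        ┃$ echo "┃host = fals
                        ┃OK      ┃max_connect
                        ┃$ echo h┃           
                        ┃hello   ┃[cache]    
                        ┃$ █     ┃host = "pro
                        ┗━━━━━━━━┃log_level =
                                 ┃secret_key 
                                 ┃port = 5432
                                 ┃max_retries


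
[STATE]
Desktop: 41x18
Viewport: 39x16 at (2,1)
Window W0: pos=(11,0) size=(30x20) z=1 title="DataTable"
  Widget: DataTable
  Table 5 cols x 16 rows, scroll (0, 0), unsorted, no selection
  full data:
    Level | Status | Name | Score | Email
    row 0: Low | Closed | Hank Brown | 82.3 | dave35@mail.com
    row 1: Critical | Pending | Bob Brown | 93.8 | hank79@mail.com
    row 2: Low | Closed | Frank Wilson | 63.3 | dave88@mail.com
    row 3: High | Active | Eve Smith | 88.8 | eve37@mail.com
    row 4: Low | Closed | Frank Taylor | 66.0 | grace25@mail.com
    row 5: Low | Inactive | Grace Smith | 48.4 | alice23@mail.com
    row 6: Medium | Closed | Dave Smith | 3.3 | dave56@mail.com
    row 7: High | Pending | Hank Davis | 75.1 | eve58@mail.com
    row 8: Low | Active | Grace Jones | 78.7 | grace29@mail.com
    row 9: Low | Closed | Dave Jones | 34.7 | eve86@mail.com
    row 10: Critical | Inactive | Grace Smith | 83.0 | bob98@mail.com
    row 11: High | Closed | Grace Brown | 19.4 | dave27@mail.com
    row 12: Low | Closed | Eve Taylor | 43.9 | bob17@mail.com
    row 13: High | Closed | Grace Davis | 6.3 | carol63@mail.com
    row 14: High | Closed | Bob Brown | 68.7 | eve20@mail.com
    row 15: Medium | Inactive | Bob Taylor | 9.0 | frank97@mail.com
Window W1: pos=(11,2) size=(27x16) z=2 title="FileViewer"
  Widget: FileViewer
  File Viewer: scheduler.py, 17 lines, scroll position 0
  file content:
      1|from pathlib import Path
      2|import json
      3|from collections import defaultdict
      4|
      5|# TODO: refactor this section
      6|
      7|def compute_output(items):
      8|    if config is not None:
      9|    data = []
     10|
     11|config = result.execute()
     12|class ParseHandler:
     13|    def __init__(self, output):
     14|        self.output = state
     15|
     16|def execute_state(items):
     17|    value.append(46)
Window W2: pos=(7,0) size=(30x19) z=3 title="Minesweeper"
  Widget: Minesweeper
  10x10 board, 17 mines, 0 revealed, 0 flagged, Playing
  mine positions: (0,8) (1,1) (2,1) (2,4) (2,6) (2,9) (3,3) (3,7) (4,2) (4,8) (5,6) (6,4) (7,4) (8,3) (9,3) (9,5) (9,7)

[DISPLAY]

     ┃ Minesweeper                ┃   ┃
     ┠────────────────────────────┨┓──┨
     ┃■■■■■■■■■■                  ┃┃  ┃
     ┃■■■■■■■■■■                  ┃┨──┃
     ┃■■■■■■■■■■                  ┃┃wn┃
     ┃■■■■■■■■■■                  ┃┃n ┃
     ┃■■■■■■■■■■                  ┃┃ls┃
     ┃■■■■■■■■■■                  ┃┃h ┃
     ┃■■■■■■■■■■                  ┃┃yl┃
     ┃■■■■■■■■■■                  ┃┃it┃
     ┃■■■■■■■■■■                  ┃┃th┃
     ┃■■■■■■■■■■                  ┃┃is┃
     ┃                            ┃┃ne┃
     ┃                            ┃┃es┃
     ┃                            ┃┃it┃
     ┃                            ┃┃ow┃


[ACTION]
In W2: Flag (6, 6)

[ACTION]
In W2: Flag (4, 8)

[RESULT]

     ┃ Minesweeper                ┃   ┃
     ┠────────────────────────────┨┓──┨
     ┃■■■■■■■■■■                  ┃┃  ┃
     ┃■■■■■■■■■■                  ┃┨──┃
     ┃■■■■■■■■■■                  ┃┃wn┃
     ┃■■■■■■■■■■                  ┃┃n ┃
     ┃■■■■■■■■⚑■                  ┃┃ls┃
     ┃■■■■■■■■■■                  ┃┃h ┃
     ┃■■■■■■⚑■■■                  ┃┃yl┃
     ┃■■■■■■■■■■                  ┃┃it┃
     ┃■■■■■■■■■■                  ┃┃th┃
     ┃■■■■■■■■■■                  ┃┃is┃
     ┃                            ┃┃ne┃
     ┃                            ┃┃es┃
     ┃                            ┃┃it┃
     ┃                            ┃┃ow┃


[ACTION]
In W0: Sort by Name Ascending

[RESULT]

     ┃ Minesweeper                ┃   ┃
     ┠────────────────────────────┨┓──┨
     ┃■■■■■■■■■■                  ┃┃  ┃
     ┃■■■■■■■■■■                  ┃┨──┃
     ┃■■■■■■■■■■                  ┃┃n ┃
     ┃■■■■■■■■■■                  ┃┃n ┃
     ┃■■■■■■■■⚑■                  ┃┃or┃
     ┃■■■■■■■■■■                  ┃┃es┃
     ┃■■■■■■⚑■■■                  ┃┃th┃
     ┃■■■■■■■■■■                  ┃┃h ┃
     ┃■■■■■■■■■■                  ┃┃or┃
     ┃■■■■■■■■■■                  ┃┃yl┃
     ┃                            ┃┃ls┃
     ┃                            ┃┃ow┃
     ┃                            ┃┃vi┃
     ┃                            ┃┃ne┃


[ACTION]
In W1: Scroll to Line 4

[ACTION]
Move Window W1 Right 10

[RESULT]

     ┃ Minesweeper                ┃   ┃
     ┠────────────────────────────┨━━━┓
     ┃■■■■■■■■■■                  ┃   ┃
     ┃■■■■■■■■■■                  ┃───┨
     ┃■■■■■■■■■■                  ┃  ▲┃
     ┃■■■■■■■■■■                  ┃se░┃
     ┃■■■■■■■■⚑■                  ┃  ░┃
     ┃■■■■■■■■■■                  ┃ms░┃
     ┃■■■■■■⚑■■■                  ┃on░┃
     ┃■■■■■■■■■■                  ┃  ░┃
     ┃■■■■■■■■■■                  ┃  ░┃
     ┃■■■■■■■■■■                  ┃e(█┃
     ┃                            ┃  ░┃
     ┃                            ┃ o░┃
     ┃                            ┃st░┃
     ┃                            ┃  ▼┃


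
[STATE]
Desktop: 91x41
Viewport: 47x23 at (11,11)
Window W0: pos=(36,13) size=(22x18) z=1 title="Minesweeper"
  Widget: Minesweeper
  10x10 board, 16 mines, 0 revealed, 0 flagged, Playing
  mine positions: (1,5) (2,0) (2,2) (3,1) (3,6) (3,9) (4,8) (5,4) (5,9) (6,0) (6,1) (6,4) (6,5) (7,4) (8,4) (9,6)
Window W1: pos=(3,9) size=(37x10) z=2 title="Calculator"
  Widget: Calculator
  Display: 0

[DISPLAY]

────────────────────────────┨                  
                           0┃                  
─┬───┬───┐                  ┃━━━━━━━━━━━━━━━━━┓
 │ 9 │ ÷ │                  ┃nesweeper        ┃
─┼───┼───┤                  ┃─────────────────┨
 │ 6 │ × │                  ┃■■■■■■■          ┃
─┴───┴───┘                  ┃■■■■■■■          ┃
━━━━━━━━━━━━━━━━━━━━━━━━━━━━┛■■■■■■■          ┃
                         ┃■■■■■■■■■■          ┃
                         ┃■■■■■■■■■■          ┃
                         ┃■■■■■■■■■■          ┃
                         ┃■■■■■■■■■■          ┃
                         ┃■■■■■■■■■■          ┃
                         ┃■■■■■■■■■■          ┃
                         ┃■■■■■■■■■■          ┃
                         ┃                    ┃
                         ┃                    ┃
                         ┃                    ┃
                         ┃                    ┃
                         ┗━━━━━━━━━━━━━━━━━━━━┛
                                               
                                               
                                               


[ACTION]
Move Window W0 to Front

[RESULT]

────────────────────────────┨                  
                           0┃                  
─┬───┬───┐               ┏━━━━━━━━━━━━━━━━━━━━┓
 │ 9 │ ÷ │               ┃ Minesweeper        ┃
─┼───┼───┤               ┠────────────────────┨
 │ 6 │ × │               ┃■■■■■■■■■■          ┃
─┴───┴───┘               ┃■■■■■■■■■■          ┃
━━━━━━━━━━━━━━━━━━━━━━━━━┃■■■■■■■■■■          ┃
                         ┃■■■■■■■■■■          ┃
                         ┃■■■■■■■■■■          ┃
                         ┃■■■■■■■■■■          ┃
                         ┃■■■■■■■■■■          ┃
                         ┃■■■■■■■■■■          ┃
                         ┃■■■■■■■■■■          ┃
                         ┃■■■■■■■■■■          ┃
                         ┃                    ┃
                         ┃                    ┃
                         ┃                    ┃
                         ┃                    ┃
                         ┗━━━━━━━━━━━━━━━━━━━━┛
                                               
                                               
                                               


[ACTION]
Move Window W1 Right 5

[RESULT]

─────────────────────────────────┨             
                                0┃             
──┬───┬───┬───┐          ┏━━━━━━━━━━━━━━━━━━━━┓
7 │ 8 │ 9 │ ÷ │          ┃ Minesweeper        ┃
──┼───┼───┼───┤          ┠────────────────────┨
4 │ 5 │ 6 │ × │          ┃■■■■■■■■■■          ┃
──┴───┴───┴───┘          ┃■■■■■■■■■■          ┃
━━━━━━━━━━━━━━━━━━━━━━━━━┃■■■■■■■■■■          ┃
                         ┃■■■■■■■■■■          ┃
                         ┃■■■■■■■■■■          ┃
                         ┃■■■■■■■■■■          ┃
                         ┃■■■■■■■■■■          ┃
                         ┃■■■■■■■■■■          ┃
                         ┃■■■■■■■■■■          ┃
                         ┃■■■■■■■■■■          ┃
                         ┃                    ┃
                         ┃                    ┃
                         ┃                    ┃
                         ┃                    ┃
                         ┗━━━━━━━━━━━━━━━━━━━━┛
                                               
                                               
                                               


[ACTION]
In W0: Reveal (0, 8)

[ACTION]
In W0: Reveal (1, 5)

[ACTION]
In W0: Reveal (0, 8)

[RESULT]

─────────────────────────────────┨             
                                0┃             
──┬───┬───┬───┐          ┏━━━━━━━━━━━━━━━━━━━━┓
7 │ 8 │ 9 │ ÷ │          ┃ Minesweeper        ┃
──┼───┼───┼───┤          ┠────────────────────┨
4 │ 5 │ 6 │ × │          ┃■■■■■■1             ┃
──┴───┴───┴───┘          ┃■■■■■✹1             ┃
━━━━━━━━━━━━━━━━━━━━━━━━━┃✹■✹■■■2111          ┃
                         ┃■✹■■■■✹■■✹          ┃
                         ┃■■■■■■■■✹■          ┃
                         ┃■■■■✹■■■■✹          ┃
                         ┃✹✹■■✹✹■■■■          ┃
                         ┃■■■■✹■■■■■          ┃
                         ┃■■■■✹■■■■■          ┃
                         ┃■■■■■■✹■■■          ┃
                         ┃                    ┃
                         ┃                    ┃
                         ┃                    ┃
                         ┃                    ┃
                         ┗━━━━━━━━━━━━━━━━━━━━┛
                                               
                                               
                                               


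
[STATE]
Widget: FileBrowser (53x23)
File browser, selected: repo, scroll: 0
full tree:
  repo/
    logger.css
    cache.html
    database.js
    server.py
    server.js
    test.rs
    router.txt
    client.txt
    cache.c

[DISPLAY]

> [-] repo/                                          
    logger.css                                       
    cache.html                                       
    database.js                                      
    server.py                                        
    server.js                                        
    test.rs                                          
    router.txt                                       
    client.txt                                       
    cache.c                                          
                                                     
                                                     
                                                     
                                                     
                                                     
                                                     
                                                     
                                                     
                                                     
                                                     
                                                     
                                                     
                                                     


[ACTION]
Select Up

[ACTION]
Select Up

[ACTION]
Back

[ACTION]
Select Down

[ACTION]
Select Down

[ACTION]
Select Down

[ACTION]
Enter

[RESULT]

  [-] repo/                                          
    logger.css                                       
    cache.html                                       
  > database.js                                      
    server.py                                        
    server.js                                        
    test.rs                                          
    router.txt                                       
    client.txt                                       
    cache.c                                          
                                                     
                                                     
                                                     
                                                     
                                                     
                                                     
                                                     
                                                     
                                                     
                                                     
                                                     
                                                     
                                                     


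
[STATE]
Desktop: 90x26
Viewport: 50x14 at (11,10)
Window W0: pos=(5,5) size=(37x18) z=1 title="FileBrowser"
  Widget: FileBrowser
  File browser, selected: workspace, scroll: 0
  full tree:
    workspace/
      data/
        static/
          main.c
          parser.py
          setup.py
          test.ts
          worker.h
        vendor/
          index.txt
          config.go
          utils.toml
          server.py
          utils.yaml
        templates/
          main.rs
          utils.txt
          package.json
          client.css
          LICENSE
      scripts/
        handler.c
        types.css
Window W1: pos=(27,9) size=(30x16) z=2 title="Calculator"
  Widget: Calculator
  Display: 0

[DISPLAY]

+] scripts/     ┃ Calculator                 ┃    
                ┠────────────────────────────┨    
                ┃                           0┃    
                ┃┌───┬───┬───┬───┐           ┃    
                ┃│ 7 │ 8 │ 9 │ ÷ │           ┃    
                ┃├───┼───┼───┼───┤           ┃    
                ┃│ 4 │ 5 │ 6 │ × │           ┃    
                ┃├───┼───┼───┼───┤           ┃    
                ┃│ 1 │ 2 │ 3 │ - │           ┃    
                ┃├───┼───┼───┼───┤           ┃    
                ┃│ 0 │ . │ = │ + │           ┃    
                ┃├───┼───┼───┼───┤           ┃    
━━━━━━━━━━━━━━━━┃│ C │ MC│ MR│ M+│           ┃    
                ┃└───┴───┴───┴───┘           ┃    


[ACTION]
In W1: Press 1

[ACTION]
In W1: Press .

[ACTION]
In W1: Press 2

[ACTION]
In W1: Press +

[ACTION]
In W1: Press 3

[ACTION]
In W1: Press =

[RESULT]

+] scripts/     ┃ Calculator                 ┃    
                ┠────────────────────────────┨    
                ┃                         4.2┃    
                ┃┌───┬───┬───┬───┐           ┃    
                ┃│ 7 │ 8 │ 9 │ ÷ │           ┃    
                ┃├───┼───┼───┼───┤           ┃    
                ┃│ 4 │ 5 │ 6 │ × │           ┃    
                ┃├───┼───┼───┼───┤           ┃    
                ┃│ 1 │ 2 │ 3 │ - │           ┃    
                ┃├───┼───┼───┼───┤           ┃    
                ┃│ 0 │ . │ = │ + │           ┃    
                ┃├───┼───┼───┼───┤           ┃    
━━━━━━━━━━━━━━━━┃│ C │ MC│ MR│ M+│           ┃    
                ┃└───┴───┴───┴───┘           ┃    
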